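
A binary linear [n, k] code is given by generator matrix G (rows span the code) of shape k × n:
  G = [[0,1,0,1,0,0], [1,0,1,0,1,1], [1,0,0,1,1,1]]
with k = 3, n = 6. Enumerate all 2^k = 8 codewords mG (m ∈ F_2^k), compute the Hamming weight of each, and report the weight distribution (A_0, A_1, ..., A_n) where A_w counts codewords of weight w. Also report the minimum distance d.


Weight distribution: A_0 = 1, A_2 = 3, A_4 = 3, A_6 = 1. Minimum distance d = 2.

Enumerate all 2^3 = 8 messages m ∈ F_2^3.
For each, compute codeword c = mG in F_2^6, then tally its weight.
  m = 000 → c = 000000, weight = 0.
  m = 100 → c = 010100, weight = 2.
  m = 010 → c = 101011, weight = 4.
  m = 110 → c = 111111, weight = 6.
  m = 001 → c = 100111, weight = 4.
  m = 101 → c = 110011, weight = 4.
  m = 011 → c = 001100, weight = 2.
  m = 111 → c = 011000, weight = 2.
Tally weights:
  weight 0: 1 codewords.
  weight 2: 3 codewords.
  weight 4: 3 codewords.
  weight 6: 1 codewords.
Minimum distance d = smallest w > 0 with A_w > 0 = 2.
Sanity: Σ A_w = 8 = 2^3 = 8 ✓.


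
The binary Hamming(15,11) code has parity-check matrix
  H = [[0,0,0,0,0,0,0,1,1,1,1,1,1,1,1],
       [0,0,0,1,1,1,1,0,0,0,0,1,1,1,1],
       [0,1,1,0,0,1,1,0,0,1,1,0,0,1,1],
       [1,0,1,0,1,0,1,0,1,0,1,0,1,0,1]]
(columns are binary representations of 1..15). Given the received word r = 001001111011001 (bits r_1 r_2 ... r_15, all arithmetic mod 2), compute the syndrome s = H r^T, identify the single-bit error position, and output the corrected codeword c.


s = (1, 0, 1, 1)^T, error position = 11, corrected codeword c = 001001111001001

Compute s = H r^T mod 2 one row at a time:
  s_1 = 1 + 1 + 0 + 1 + 1 + 0 + 0 + 1 = 5 ≡ 1 (mod 2).
  s_2 = 0 + 0 + 1 + 1 + 1 + 0 + 0 + 1 = 4 ≡ 0 (mod 2).
  s_3 = 0 + 1 + 1 + 1 + 0 + 1 + 0 + 1 = 5 ≡ 1 (mod 2).
  s_4 = 0 + 1 + 0 + 1 + 1 + 1 + 0 + 1 = 5 ≡ 1 (mod 2).
s = (1, 0, 1, 1)^T — this equals column 11 of H (binary 1011), so error is at position 11.
Correct: flip bit 11 of r = 001001111011001 to get c = 001001111001001.


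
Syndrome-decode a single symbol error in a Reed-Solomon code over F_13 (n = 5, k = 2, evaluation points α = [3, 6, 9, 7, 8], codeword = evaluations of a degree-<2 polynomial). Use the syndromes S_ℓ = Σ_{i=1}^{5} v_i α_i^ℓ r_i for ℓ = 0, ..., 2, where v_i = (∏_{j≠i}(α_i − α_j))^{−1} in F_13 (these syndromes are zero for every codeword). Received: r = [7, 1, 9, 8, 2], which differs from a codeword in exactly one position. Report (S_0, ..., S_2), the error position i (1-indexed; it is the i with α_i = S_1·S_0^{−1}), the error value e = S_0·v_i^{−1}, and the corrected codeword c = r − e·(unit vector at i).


S = (3, 9, 1), error at position 1, error magnitude e = 1, c = [6, 1, 9, 8, 2].

Step 1: column multipliers v_i = (∏_{j≠i}(α_i − α_j))^{−1} mod 13.
  i = 1 (α = 3): (3−6)(3−9)(3−7)(3−8) = (−3)·(−6)·(−4)·(−5) = 360 ≡ 9, so v_1 = 9^{−1} = 3 (mod 13).
  i = 2 (α = 6): (6−3)(6−9)(6−7)(6−8) = 3·(−3)·(−1)·(−2) = −18 ≡ 8, so v_2 = 8^{−1} = 5 (mod 13).
  i = 3 (α = 9): (9−3)(9−6)(9−7)(9−8) = 6·3·2·1 = 36 ≡ 10, so v_3 = 10^{−1} = 4 (mod 13).
  i = 4 (α = 7): (7−3)(7−6)(7−9)(7−8) = 4·1·(−2)·(−1) = 8 ≡ 8, so v_4 = 8^{−1} = 5 (mod 13).
  i = 5 (α = 8): (8−3)(8−6)(8−9)(8−7) = 5·2·(−1)·1 = −10 ≡ 3, so v_5 = 3^{−1} = 9 (mod 13).
  v = [3, 5, 4, 5, 9].
Step 2: syndromes of r = [7, 1, 9, 8, 2] (all sums mod 13).
  S_0 = Σ v_i r_i = 3·7 + 5·1 + 4·9 + 5·8 + 9·2 = 120 ≡ 3.
  S_1 = Σ v_i α_i r_i = 3·3·7 + 5·6·1 + 4·9·9 + 5·7·8 + 9·8·2 = 841 ≡ 9.
  α_i^2 mod 13 = [9, 10, 3, 10, 12].
  S_2 = Σ v_i α_i^2 r_i = 3·9·7 + 5·10·1 + 4·3·9 + 5·10·8 + 9·12·2 = 963 ≡ 1.
  S = (3, 9, 1) ≠ 0, so r is not a codeword (an error is present).
Step 3: locate the error. For a single error e at position i, S_ℓ = v_i·e·α_i^ℓ, so α_err = S_1/S_0.
  S_0^{−1} = 3^{−1} = 9 (mod 13), so α_err = 9·9 = 81 ≡ 3 = α_1. Error position i = 1.
  Consistency check: S_2/S_1 = 1·3 = 3 ≡ 3 = α_err ✓ (single-error assumption holds).
Step 4: error magnitude e = S_0/v_1 = S_0·∏_{j≠1}(α_1 − α_j) = 3·9 = 27 ≡ 1 (mod 13).
Step 5: correct position 1: c_1 = r_1 − e = 7 − 1 ≡ 6 (mod 13). Hence c = [6, 1, 9, 8, 2].
  Check: interpolating c through the α_i gives m(x) = 11 + 7·x (degree < 2) with m(α_i) = c_i for every i, so c is indeed a codeword.


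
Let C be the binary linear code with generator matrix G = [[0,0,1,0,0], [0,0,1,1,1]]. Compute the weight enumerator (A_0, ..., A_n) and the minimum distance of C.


Weight distribution: A_0 = 1, A_1 = 1, A_2 = 1, A_3 = 1. Minimum distance d = 1.

Enumerate all 2^2 = 4 messages m ∈ F_2^2.
For each, compute codeword c = mG in F_2^5, then tally its weight.
  m = 00 → c = 00000, weight = 0.
  m = 10 → c = 00100, weight = 1.
  m = 01 → c = 00111, weight = 3.
  m = 11 → c = 00011, weight = 2.
Tally weights:
  weight 0: 1 codewords.
  weight 1: 1 codewords.
  weight 2: 1 codewords.
  weight 3: 1 codewords.
Minimum distance d = smallest w > 0 with A_w > 0 = 1.
Sanity: Σ A_w = 4 = 2^2 = 4 ✓.


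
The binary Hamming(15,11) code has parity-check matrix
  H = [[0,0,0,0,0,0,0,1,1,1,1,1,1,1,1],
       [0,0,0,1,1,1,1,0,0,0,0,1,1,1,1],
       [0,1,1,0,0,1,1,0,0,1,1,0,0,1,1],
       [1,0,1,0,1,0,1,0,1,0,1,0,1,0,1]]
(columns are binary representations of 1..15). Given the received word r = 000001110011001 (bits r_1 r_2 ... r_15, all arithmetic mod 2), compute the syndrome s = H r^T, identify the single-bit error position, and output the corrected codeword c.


s = (0, 0, 0, 1)^T, error position = 1, corrected codeword c = 100001110011001

Compute s = H r^T mod 2 one row at a time:
  s_1 = 1 + 0 + 0 + 1 + 1 + 0 + 0 + 1 = 4 ≡ 0 (mod 2).
  s_2 = 0 + 0 + 1 + 1 + 1 + 0 + 0 + 1 = 4 ≡ 0 (mod 2).
  s_3 = 0 + 0 + 1 + 1 + 0 + 1 + 0 + 1 = 4 ≡ 0 (mod 2).
  s_4 = 0 + 0 + 0 + 1 + 0 + 1 + 0 + 1 = 3 ≡ 1 (mod 2).
s = (0, 0, 0, 1)^T — this equals column 1 of H (binary 0001), so error is at position 1.
Correct: flip bit 1 of r = 000001110011001 to get c = 100001110011001.


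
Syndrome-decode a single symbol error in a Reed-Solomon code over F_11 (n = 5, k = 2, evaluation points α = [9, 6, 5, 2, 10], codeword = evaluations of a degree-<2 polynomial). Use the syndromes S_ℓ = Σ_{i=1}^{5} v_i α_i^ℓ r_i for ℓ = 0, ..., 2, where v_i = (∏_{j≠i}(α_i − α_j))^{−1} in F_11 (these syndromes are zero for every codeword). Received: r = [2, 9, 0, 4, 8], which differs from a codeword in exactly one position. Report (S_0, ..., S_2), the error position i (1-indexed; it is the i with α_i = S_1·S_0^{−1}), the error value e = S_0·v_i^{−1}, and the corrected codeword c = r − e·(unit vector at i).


S = (9, 10, 5), error at position 2, error magnitude e = 3, c = [2, 6, 0, 4, 8].

Step 1: column multipliers v_i = (∏_{j≠i}(α_i − α_j))^{−1} mod 11.
  i = 1 (α = 9): (9−6)(9−5)(9−2)(9−10) = 3·4·7·(−1) = −84 ≡ 4, so v_1 = 4^{−1} = 3 (mod 11).
  i = 2 (α = 6): (6−9)(6−5)(6−2)(6−10) = (−3)·1·4·(−4) = 48 ≡ 4, so v_2 = 4^{−1} = 3 (mod 11).
  i = 3 (α = 5): (5−9)(5−6)(5−2)(5−10) = (−4)·(−1)·3·(−5) = −60 ≡ 6, so v_3 = 6^{−1} = 2 (mod 11).
  i = 4 (α = 2): (2−9)(2−6)(2−5)(2−10) = (−7)·(−4)·(−3)·(−8) = 672 ≡ 1, so v_4 = 1^{−1} = 1 (mod 11).
  i = 5 (α = 10): (10−9)(10−6)(10−5)(10−2) = 1·4·5·8 = 160 ≡ 6, so v_5 = 6^{−1} = 2 (mod 11).
  v = [3, 3, 2, 1, 2].
Step 2: syndromes of r = [2, 9, 0, 4, 8] (all sums mod 11).
  S_0 = Σ v_i r_i = 3·2 + 3·9 + 2·0 + 1·4 + 2·8 = 53 ≡ 9.
  S_1 = Σ v_i α_i r_i = 3·9·2 + 3·6·9 + 2·5·0 + 1·2·4 + 2·10·8 = 384 ≡ 10.
  α_i^2 mod 11 = [4, 3, 3, 4, 1].
  S_2 = Σ v_i α_i^2 r_i = 3·4·2 + 3·3·9 + 2·3·0 + 1·4·4 + 2·1·8 = 137 ≡ 5.
  S = (9, 10, 5) ≠ 0, so r is not a codeword (an error is present).
Step 3: locate the error. For a single error e at position i, S_ℓ = v_i·e·α_i^ℓ, so α_err = S_1/S_0.
  S_0^{−1} = 9^{−1} = 5 (mod 11), so α_err = 10·5 = 50 ≡ 6 = α_2. Error position i = 2.
  Consistency check: S_2/S_1 = 5·10 = 50 ≡ 6 = α_err ✓ (single-error assumption holds).
Step 4: error magnitude e = S_0/v_2 = S_0·∏_{j≠2}(α_2 − α_j) = 9·4 = 36 ≡ 3 (mod 11).
Step 5: correct position 2: c_2 = r_2 − e = 9 − 3 ≡ 6 (mod 11). Hence c = [2, 6, 0, 4, 8].
  Check: interpolating c through the α_i gives m(x) = 3 + 6·x (degree < 2) with m(α_i) = c_i for every i, so c is indeed a codeword.


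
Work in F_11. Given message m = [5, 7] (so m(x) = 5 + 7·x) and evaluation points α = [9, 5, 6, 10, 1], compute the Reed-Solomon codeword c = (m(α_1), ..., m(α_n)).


c = [2, 7, 3, 9, 1]

Message polynomial: m(x) = 5 + 7·x (mod 11).
For each evaluation point α_i, compute m(α_i) mod 11:
  α_1 = 9: Horner steps 7 → 2, so m(9) = 2.
  α_2 = 5: Horner steps 7 → 7, so m(5) = 7.
  α_3 = 6: Horner steps 7 → 3, so m(6) = 3.
  α_4 = 10: Horner steps 7 → 9, so m(10) = 9.
  α_5 = 1: Horner steps 7 → 1, so m(1) = 1.
Codeword c = [2, 7, 3, 9, 1] ∈ F_11^5.


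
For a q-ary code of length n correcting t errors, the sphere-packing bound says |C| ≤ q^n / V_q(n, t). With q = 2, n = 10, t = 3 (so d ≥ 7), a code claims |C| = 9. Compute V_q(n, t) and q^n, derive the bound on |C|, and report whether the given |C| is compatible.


V_q(n, t) = 176, q^n = 1024, Hamming bound = 5, |C| = 9 > bound (violated).

Step 1: Compute V_q(n, t) = Σ_{j=0}^3 C(n, j) (q−1)^j.
  j = 0: C(10,0)·(1)^0 = 1·1 = 1.
  j = 1: C(10,1)·(1)^1 = 10·1 = 10.
  j = 2: C(10,2)·(1)^2 = 45·1 = 45.
  j = 3: C(10,3)·(1)^3 = 120·1 = 120.
  V_q(n, t) = 1 + 10 + 45 + 120 = 176.
Step 2: q^n = 2^10 = 1024.
Step 3: Hamming bound ⌊q^n / V_q(n,t)⌋ = ⌊1024/176⌋ = 5.
Step 4: Compare |C| = 9 to 5: violated.
The claimed |C| lies above the Hamming bound, so no 2-ary code of length 10 with d ≥ 7 can have 9 codewords.


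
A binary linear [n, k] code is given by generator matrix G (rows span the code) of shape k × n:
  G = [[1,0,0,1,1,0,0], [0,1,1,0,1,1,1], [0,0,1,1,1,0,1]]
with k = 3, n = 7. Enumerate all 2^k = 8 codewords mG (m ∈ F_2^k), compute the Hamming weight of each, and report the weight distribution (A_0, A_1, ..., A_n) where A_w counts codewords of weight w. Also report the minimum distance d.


Weight distribution: A_0 = 1, A_3 = 3, A_4 = 2, A_5 = 1, A_6 = 1. Minimum distance d = 3.

Enumerate all 2^3 = 8 messages m ∈ F_2^3.
For each, compute codeword c = mG in F_2^7, then tally its weight.
  m = 000 → c = 0000000, weight = 0.
  m = 100 → c = 1001100, weight = 3.
  m = 010 → c = 0110111, weight = 5.
  m = 110 → c = 1111011, weight = 6.
  m = 001 → c = 0011101, weight = 4.
  m = 101 → c = 1010001, weight = 3.
  m = 011 → c = 0101010, weight = 3.
  m = 111 → c = 1100110, weight = 4.
Tally weights:
  weight 0: 1 codewords.
  weight 3: 3 codewords.
  weight 4: 2 codewords.
  weight 5: 1 codewords.
  weight 6: 1 codewords.
Minimum distance d = smallest w > 0 with A_w > 0 = 3.
Sanity: Σ A_w = 8 = 2^3 = 8 ✓.


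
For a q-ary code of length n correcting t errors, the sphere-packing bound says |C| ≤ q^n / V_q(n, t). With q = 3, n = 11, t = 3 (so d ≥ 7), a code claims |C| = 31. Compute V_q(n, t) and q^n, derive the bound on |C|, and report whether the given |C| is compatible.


V_q(n, t) = 1563, q^n = 177147, Hamming bound = 113, |C| = 31 ≤ bound (satisfied).

Step 1: Compute V_q(n, t) = Σ_{j=0}^3 C(n, j) (q−1)^j.
  j = 0: C(11,0)·(2)^0 = 1·1 = 1.
  j = 1: C(11,1)·(2)^1 = 11·2 = 22.
  j = 2: C(11,2)·(2)^2 = 55·4 = 220.
  j = 3: C(11,3)·(2)^3 = 165·8 = 1320.
  V_q(n, t) = 1 + 22 + 220 + 1320 = 1563.
Step 2: q^n = 3^11 = 177147.
Step 3: Hamming bound ⌊q^n / V_q(n,t)⌋ = ⌊177147/1563⌋ = 113.
Step 4: Compare |C| = 31 to 113: satisfied.
The claimed |C| lies below the Hamming bound.


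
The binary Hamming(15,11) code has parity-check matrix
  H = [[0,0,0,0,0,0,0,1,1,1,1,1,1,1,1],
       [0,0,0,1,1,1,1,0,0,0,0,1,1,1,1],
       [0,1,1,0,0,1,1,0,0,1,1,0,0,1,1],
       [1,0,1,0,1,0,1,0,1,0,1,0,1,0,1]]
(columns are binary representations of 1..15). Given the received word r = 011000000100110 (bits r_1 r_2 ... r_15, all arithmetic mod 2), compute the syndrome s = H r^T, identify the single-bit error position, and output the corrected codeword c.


s = (1, 0, 0, 0)^T, error position = 8, corrected codeword c = 011000010100110

Compute s = H r^T mod 2 one row at a time:
  s_1 = 0 + 0 + 1 + 0 + 0 + 1 + 1 + 0 = 3 ≡ 1 (mod 2).
  s_2 = 0 + 0 + 0 + 0 + 0 + 1 + 1 + 0 = 2 ≡ 0 (mod 2).
  s_3 = 1 + 1 + 0 + 0 + 1 + 0 + 1 + 0 = 4 ≡ 0 (mod 2).
  s_4 = 0 + 1 + 0 + 0 + 0 + 0 + 1 + 0 = 2 ≡ 0 (mod 2).
s = (1, 0, 0, 0)^T — this equals column 8 of H (binary 1000), so error is at position 8.
Correct: flip bit 8 of r = 011000000100110 to get c = 011000010100110.


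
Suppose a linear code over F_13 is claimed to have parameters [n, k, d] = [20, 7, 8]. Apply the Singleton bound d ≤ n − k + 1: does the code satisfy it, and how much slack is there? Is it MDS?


Singleton RHS = n − k + 1 = 14, slack = 6, bound satisfied, not MDS.

Singleton bound: d ≤ n − k + 1.
Here n = 20, k = 7, so n − k + 1 = 14.
Given d = 8, check d ≤ 14: YES.
Slack = (n − k + 1) − d = 6.
The code is NOT MDS (slack = 6 > 0).
Description: the claimed parameters are [20, 7, 8]_13; such a code would be non-MDS.


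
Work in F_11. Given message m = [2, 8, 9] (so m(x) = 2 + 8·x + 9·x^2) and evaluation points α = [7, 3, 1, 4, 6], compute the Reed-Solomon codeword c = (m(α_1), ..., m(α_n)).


c = [4, 8, 8, 2, 0]

Message polynomial: m(x) = 2 + 8·x + 9·x^2 (mod 11).
For each evaluation point α_i, compute m(α_i) mod 11:
  α_1 = 7: Horner steps 9 → 5 → 4, so m(7) = 4.
  α_2 = 3: Horner steps 9 → 2 → 8, so m(3) = 8.
  α_3 = 1: Horner steps 9 → 6 → 8, so m(1) = 8.
  α_4 = 4: Horner steps 9 → 0 → 2, so m(4) = 2.
  α_5 = 6: Horner steps 9 → 7 → 0, so m(6) = 0.
Codeword c = [4, 8, 8, 2, 0] ∈ F_11^5.


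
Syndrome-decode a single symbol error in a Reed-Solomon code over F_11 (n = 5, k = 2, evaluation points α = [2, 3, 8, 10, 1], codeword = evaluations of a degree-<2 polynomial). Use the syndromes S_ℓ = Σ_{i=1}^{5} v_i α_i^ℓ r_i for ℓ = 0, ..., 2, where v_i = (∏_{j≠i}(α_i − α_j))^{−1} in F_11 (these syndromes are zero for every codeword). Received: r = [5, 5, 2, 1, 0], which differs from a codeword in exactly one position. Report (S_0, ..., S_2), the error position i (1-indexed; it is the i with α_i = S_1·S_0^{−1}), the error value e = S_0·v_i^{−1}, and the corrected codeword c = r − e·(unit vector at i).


S = (7, 10, 8), error at position 2, error magnitude e = 6, c = [5, 10, 2, 1, 0].

Step 1: column multipliers v_i = (∏_{j≠i}(α_i − α_j))^{−1} mod 11.
  i = 1 (α = 2): (2−3)(2−8)(2−10)(2−1) = (−1)·(−6)·(−8)·1 = −48 ≡ 7, so v_1 = 7^{−1} = 8 (mod 11).
  i = 2 (α = 3): (3−2)(3−8)(3−10)(3−1) = 1·(−5)·(−7)·2 = 70 ≡ 4, so v_2 = 4^{−1} = 3 (mod 11).
  i = 3 (α = 8): (8−2)(8−3)(8−10)(8−1) = 6·5·(−2)·7 = −420 ≡ 9, so v_3 = 9^{−1} = 5 (mod 11).
  i = 4 (α = 10): (10−2)(10−3)(10−8)(10−1) = 8·7·2·9 = 1008 ≡ 7, so v_4 = 7^{−1} = 8 (mod 11).
  i = 5 (α = 1): (1−2)(1−3)(1−8)(1−10) = (−1)·(−2)·(−7)·(−9) = 126 ≡ 5, so v_5 = 5^{−1} = 9 (mod 11).
  v = [8, 3, 5, 8, 9].
Step 2: syndromes of r = [5, 5, 2, 1, 0] (all sums mod 11).
  S_0 = Σ v_i r_i = 8·5 + 3·5 + 5·2 + 8·1 + 9·0 = 73 ≡ 7.
  S_1 = Σ v_i α_i r_i = 8·2·5 + 3·3·5 + 5·8·2 + 8·10·1 + 9·1·0 = 285 ≡ 10.
  α_i^2 mod 11 = [4, 9, 9, 1, 1].
  S_2 = Σ v_i α_i^2 r_i = 8·4·5 + 3·9·5 + 5·9·2 + 8·1·1 + 9·1·0 = 393 ≡ 8.
  S = (7, 10, 8) ≠ 0, so r is not a codeword (an error is present).
Step 3: locate the error. For a single error e at position i, S_ℓ = v_i·e·α_i^ℓ, so α_err = S_1/S_0.
  S_0^{−1} = 7^{−1} = 8 (mod 11), so α_err = 10·8 = 80 ≡ 3 = α_2. Error position i = 2.
  Consistency check: S_2/S_1 = 8·10 = 80 ≡ 3 = α_err ✓ (single-error assumption holds).
Step 4: error magnitude e = S_0/v_2 = S_0·∏_{j≠2}(α_2 − α_j) = 7·4 = 28 ≡ 6 (mod 11).
Step 5: correct position 2: c_2 = r_2 − e = 5 − 6 ≡ 10 (mod 11). Hence c = [5, 10, 2, 1, 0].
  Check: interpolating c through the α_i gives m(x) = 6 + 5·x (degree < 2) with m(α_i) = c_i for every i, so c is indeed a codeword.


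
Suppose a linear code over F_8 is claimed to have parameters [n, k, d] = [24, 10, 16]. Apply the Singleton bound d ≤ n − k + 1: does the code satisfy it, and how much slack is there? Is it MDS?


Singleton RHS = n − k + 1 = 15, slack = -1, bound violated (no such code; not MDS).

Singleton bound: d ≤ n − k + 1.
Here n = 24, k = 10, so n − k + 1 = 15.
Given d = 16, check d ≤ 15: NO.
Slack = (n − k + 1) − d = -1.
The slack is negative: d = 16 exceeds n − k + 1 = 15 by 1, so the Singleton bound is violated and no linear [24, 10, 16]_8 code can exist. In particular it is not MDS (MDS requires d = n − k + 1 exactly).
Description: the claimed parameters are [24, 10, 16]_8; such a code would be impossible (violates the Singleton bound).


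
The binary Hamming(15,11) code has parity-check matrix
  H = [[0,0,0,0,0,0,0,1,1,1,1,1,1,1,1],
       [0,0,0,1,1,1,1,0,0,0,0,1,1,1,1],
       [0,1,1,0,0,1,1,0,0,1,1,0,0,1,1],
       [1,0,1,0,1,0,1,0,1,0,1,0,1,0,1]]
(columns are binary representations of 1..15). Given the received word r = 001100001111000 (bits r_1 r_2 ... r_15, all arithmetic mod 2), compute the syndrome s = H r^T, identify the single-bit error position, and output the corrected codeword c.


s = (0, 0, 1, 1)^T, error position = 3, corrected codeword c = 000100001111000

Compute s = H r^T mod 2 one row at a time:
  s_1 = 0 + 1 + 1 + 1 + 1 + 0 + 0 + 0 = 4 ≡ 0 (mod 2).
  s_2 = 1 + 0 + 0 + 0 + 1 + 0 + 0 + 0 = 2 ≡ 0 (mod 2).
  s_3 = 0 + 1 + 0 + 0 + 1 + 1 + 0 + 0 = 3 ≡ 1 (mod 2).
  s_4 = 0 + 1 + 0 + 0 + 1 + 1 + 0 + 0 = 3 ≡ 1 (mod 2).
s = (0, 0, 1, 1)^T — this equals column 3 of H (binary 0011), so error is at position 3.
Correct: flip bit 3 of r = 001100001111000 to get c = 000100001111000.


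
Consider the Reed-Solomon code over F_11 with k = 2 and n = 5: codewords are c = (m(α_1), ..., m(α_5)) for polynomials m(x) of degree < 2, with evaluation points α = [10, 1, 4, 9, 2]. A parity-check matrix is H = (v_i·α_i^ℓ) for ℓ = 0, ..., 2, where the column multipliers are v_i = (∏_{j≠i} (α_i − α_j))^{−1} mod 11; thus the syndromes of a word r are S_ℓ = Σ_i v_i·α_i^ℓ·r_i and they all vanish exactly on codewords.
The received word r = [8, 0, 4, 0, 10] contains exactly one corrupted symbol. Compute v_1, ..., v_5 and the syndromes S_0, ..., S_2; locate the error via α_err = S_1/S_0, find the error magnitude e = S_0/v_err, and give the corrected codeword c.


S = (6, 6, 6), error at position 2, error magnitude e = 9, c = [8, 2, 4, 0, 10].

Step 1: column multipliers v_i = (∏_{j≠i}(α_i − α_j))^{−1} mod 11.
  i = 1 (α = 10): (10−1)(10−4)(10−9)(10−2) = 9·6·1·8 = 432 ≡ 3, so v_1 = 3^{−1} = 4 (mod 11).
  i = 2 (α = 1): (1−10)(1−4)(1−9)(1−2) = (−9)·(−3)·(−8)·(−1) = 216 ≡ 7, so v_2 = 7^{−1} = 8 (mod 11).
  i = 3 (α = 4): (4−10)(4−1)(4−9)(4−2) = (−6)·3·(−5)·2 = 180 ≡ 4, so v_3 = 4^{−1} = 3 (mod 11).
  i = 4 (α = 9): (9−10)(9−1)(9−4)(9−2) = (−1)·8·5·7 = −280 ≡ 6, so v_4 = 6^{−1} = 2 (mod 11).
  i = 5 (α = 2): (2−10)(2−1)(2−4)(2−9) = (−8)·1·(−2)·(−7) = −112 ≡ 9, so v_5 = 9^{−1} = 5 (mod 11).
  v = [4, 8, 3, 2, 5].
Step 2: syndromes of r = [8, 0, 4, 0, 10] (all sums mod 11).
  S_0 = Σ v_i r_i = 4·8 + 8·0 + 3·4 + 2·0 + 5·10 = 94 ≡ 6.
  S_1 = Σ v_i α_i r_i = 4·10·8 + 8·1·0 + 3·4·4 + 2·9·0 + 5·2·10 = 468 ≡ 6.
  α_i^2 mod 11 = [1, 1, 5, 4, 4].
  S_2 = Σ v_i α_i^2 r_i = 4·1·8 + 8·1·0 + 3·5·4 + 2·4·0 + 5·4·10 = 292 ≡ 6.
  S = (6, 6, 6) ≠ 0, so r is not a codeword (an error is present).
Step 3: locate the error. For a single error e at position i, S_ℓ = v_i·e·α_i^ℓ, so α_err = S_1/S_0.
  S_0^{−1} = 6^{−1} = 2 (mod 11), so α_err = 6·2 = 12 ≡ 1 = α_2. Error position i = 2.
  Consistency check: S_2/S_1 = 6·2 = 12 ≡ 1 = α_err ✓ (single-error assumption holds).
Step 4: error magnitude e = S_0/v_2 = S_0·∏_{j≠2}(α_2 − α_j) = 6·7 = 42 ≡ 9 (mod 11).
Step 5: correct position 2: c_2 = r_2 − e = 0 − 9 ≡ 2 (mod 11). Hence c = [8, 2, 4, 0, 10].
  Check: interpolating c through the α_i gives m(x) = 5 + 8·x (degree < 2) with m(α_i) = c_i for every i, so c is indeed a codeword.


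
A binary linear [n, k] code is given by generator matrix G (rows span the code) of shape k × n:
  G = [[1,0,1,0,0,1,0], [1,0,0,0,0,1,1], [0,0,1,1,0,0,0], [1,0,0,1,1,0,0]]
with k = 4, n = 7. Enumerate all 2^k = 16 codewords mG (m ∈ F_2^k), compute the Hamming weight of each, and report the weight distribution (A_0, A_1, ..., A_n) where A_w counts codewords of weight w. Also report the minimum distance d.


Weight distribution: A_0 = 1, A_2 = 4, A_3 = 6, A_4 = 3, A_5 = 2. Minimum distance d = 2.

Enumerate all 2^4 = 16 messages m ∈ F_2^4.
For each, compute codeword c = mG in F_2^7, then tally its weight.
  m = 0000 → c = 0000000, weight = 0.
  m = 1000 → c = 1010010, weight = 3.
  m = 0100 → c = 1000011, weight = 3.
  m = 1100 → c = 0010001, weight = 2.
  m = 0010 → c = 0011000, weight = 2.
  m = 1010 → c = 1001010, weight = 3.
  m = 0110 → c = 1011011, weight = 5.
  m = 1110 → c = 0001001, weight = 2.
  m = 0001 → c = 1001100, weight = 3.
  m = 1001 → c = 0011110, weight = 4.
  m = 0101 → c = 0001111, weight = 4.
  m = 1101 → c = 1011101, weight = 5.
  m = 0011 → c = 1010100, weight = 3.
  m = 1011 → c = 0000110, weight = 2.
  m = 0111 → c = 0010111, weight = 4.
  m = 1111 → c = 1000101, weight = 3.
Tally weights:
  weight 0: 1 codewords.
  weight 2: 4 codewords.
  weight 3: 6 codewords.
  weight 4: 3 codewords.
  weight 5: 2 codewords.
Minimum distance d = smallest w > 0 with A_w > 0 = 2.
Sanity: Σ A_w = 16 = 2^4 = 16 ✓.


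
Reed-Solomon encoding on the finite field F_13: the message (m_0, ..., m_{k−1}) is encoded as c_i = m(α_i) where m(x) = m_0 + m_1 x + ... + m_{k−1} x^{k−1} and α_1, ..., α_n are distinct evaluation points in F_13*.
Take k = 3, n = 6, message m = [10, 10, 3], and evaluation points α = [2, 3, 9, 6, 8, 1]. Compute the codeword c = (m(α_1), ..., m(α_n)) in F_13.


c = [3, 2, 5, 9, 9, 10]

Message polynomial: m(x) = 10 + 10·x + 3·x^2 (mod 13).
For each evaluation point α_i, compute m(α_i) mod 13:
  α_1 = 2: Horner steps 3 → 3 → 3, so m(2) = 3.
  α_2 = 3: Horner steps 3 → 6 → 2, so m(3) = 2.
  α_3 = 9: Horner steps 3 → 11 → 5, so m(9) = 5.
  α_4 = 6: Horner steps 3 → 2 → 9, so m(6) = 9.
  α_5 = 8: Horner steps 3 → 8 → 9, so m(8) = 9.
  α_6 = 1: Horner steps 3 → 0 → 10, so m(1) = 10.
Codeword c = [3, 2, 5, 9, 9, 10] ∈ F_13^6.


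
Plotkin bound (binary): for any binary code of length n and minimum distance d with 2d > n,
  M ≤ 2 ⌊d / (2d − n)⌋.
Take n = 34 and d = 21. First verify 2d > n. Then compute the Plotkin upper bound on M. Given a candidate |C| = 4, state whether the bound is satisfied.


Plotkin bound M ≤ 4; given |C| = 4 ≤ bound (satisfied).

Check applicability: 2d = 42, n = 34.
2d − n = 8 > 0, so Plotkin applies.
Compute d/(2d−n) = 21/8 ≈ 2.6250.
⌊d/(2d−n)⌋ = 2.
Plotkin bound: M ≤ 2·2 = 4.
Given |C| = 4, check: satisfied.
This |C| is at the Plotkin bound.


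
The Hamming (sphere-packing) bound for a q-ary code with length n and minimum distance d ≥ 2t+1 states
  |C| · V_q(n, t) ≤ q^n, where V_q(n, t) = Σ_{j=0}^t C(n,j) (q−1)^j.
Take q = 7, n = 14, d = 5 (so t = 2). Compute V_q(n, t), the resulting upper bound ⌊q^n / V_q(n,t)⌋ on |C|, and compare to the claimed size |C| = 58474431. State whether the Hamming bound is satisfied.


V_q(n, t) = 3361, q^n = 678223072849, Hamming bound = 201792047, |C| = 58474431 ≤ bound (satisfied).

Step 1: Compute V_q(n, t) = Σ_{j=0}^2 C(n, j) (q−1)^j.
  j = 0: C(14,0)·(6)^0 = 1·1 = 1.
  j = 1: C(14,1)·(6)^1 = 14·6 = 84.
  j = 2: C(14,2)·(6)^2 = 91·36 = 3276.
  V_q(n, t) = 1 + 84 + 3276 = 3361.
Step 2: q^n = 7^14 = 678223072849.
Step 3: Hamming bound ⌊q^n / V_q(n,t)⌋ = ⌊678223072849/3361⌋ = 201792047.
Step 4: Compare |C| = 58474431 to 201792047: satisfied.
The claimed |C| lies below the Hamming bound.


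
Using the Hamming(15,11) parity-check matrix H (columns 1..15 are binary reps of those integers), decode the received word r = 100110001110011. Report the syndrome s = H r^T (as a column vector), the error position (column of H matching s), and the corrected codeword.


s = (1, 0, 0, 1)^T, error position = 9, corrected codeword c = 100110000110011

Compute s = H r^T mod 2 one row at a time:
  s_1 = 0 + 1 + 1 + 1 + 0 + 0 + 1 + 1 = 5 ≡ 1 (mod 2).
  s_2 = 1 + 1 + 0 + 0 + 0 + 0 + 1 + 1 = 4 ≡ 0 (mod 2).
  s_3 = 0 + 0 + 0 + 0 + 1 + 1 + 1 + 1 = 4 ≡ 0 (mod 2).
  s_4 = 1 + 0 + 1 + 0 + 1 + 1 + 0 + 1 = 5 ≡ 1 (mod 2).
s = (1, 0, 0, 1)^T — this equals column 9 of H (binary 1001), so error is at position 9.
Correct: flip bit 9 of r = 100110001110011 to get c = 100110000110011.


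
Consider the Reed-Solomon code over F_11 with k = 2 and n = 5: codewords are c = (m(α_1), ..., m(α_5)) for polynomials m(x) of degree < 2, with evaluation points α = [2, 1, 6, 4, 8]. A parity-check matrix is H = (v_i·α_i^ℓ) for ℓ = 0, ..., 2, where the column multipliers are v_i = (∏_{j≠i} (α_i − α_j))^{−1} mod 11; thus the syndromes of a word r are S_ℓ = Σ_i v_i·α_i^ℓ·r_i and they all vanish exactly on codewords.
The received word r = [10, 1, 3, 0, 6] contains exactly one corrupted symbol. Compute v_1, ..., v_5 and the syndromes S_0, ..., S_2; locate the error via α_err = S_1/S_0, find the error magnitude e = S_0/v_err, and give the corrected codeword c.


S = (5, 10, 9), error at position 1, error magnitude e = 2, c = [8, 1, 3, 0, 6].

Step 1: column multipliers v_i = (∏_{j≠i}(α_i − α_j))^{−1} mod 11.
  i = 1 (α = 2): (2−1)(2−6)(2−4)(2−8) = 1·(−4)·(−2)·(−6) = −48 ≡ 7, so v_1 = 7^{−1} = 8 (mod 11).
  i = 2 (α = 1): (1−2)(1−6)(1−4)(1−8) = (−1)·(−5)·(−3)·(−7) = 105 ≡ 6, so v_2 = 6^{−1} = 2 (mod 11).
  i = 3 (α = 6): (6−2)(6−1)(6−4)(6−8) = 4·5·2·(−2) = −80 ≡ 8, so v_3 = 8^{−1} = 7 (mod 11).
  i = 4 (α = 4): (4−2)(4−1)(4−6)(4−8) = 2·3·(−2)·(−4) = 48 ≡ 4, so v_4 = 4^{−1} = 3 (mod 11).
  i = 5 (α = 8): (8−2)(8−1)(8−6)(8−4) = 6·7·2·4 = 336 ≡ 6, so v_5 = 6^{−1} = 2 (mod 11).
  v = [8, 2, 7, 3, 2].
Step 2: syndromes of r = [10, 1, 3, 0, 6] (all sums mod 11).
  S_0 = Σ v_i r_i = 8·10 + 2·1 + 7·3 + 3·0 + 2·6 = 115 ≡ 5.
  S_1 = Σ v_i α_i r_i = 8·2·10 + 2·1·1 + 7·6·3 + 3·4·0 + 2·8·6 = 384 ≡ 10.
  α_i^2 mod 11 = [4, 1, 3, 5, 9].
  S_2 = Σ v_i α_i^2 r_i = 8·4·10 + 2·1·1 + 7·3·3 + 3·5·0 + 2·9·6 = 493 ≡ 9.
  S = (5, 10, 9) ≠ 0, so r is not a codeword (an error is present).
Step 3: locate the error. For a single error e at position i, S_ℓ = v_i·e·α_i^ℓ, so α_err = S_1/S_0.
  S_0^{−1} = 5^{−1} = 9 (mod 11), so α_err = 10·9 = 90 ≡ 2 = α_1. Error position i = 1.
  Consistency check: S_2/S_1 = 9·10 = 90 ≡ 2 = α_err ✓ (single-error assumption holds).
Step 4: error magnitude e = S_0/v_1 = S_0·∏_{j≠1}(α_1 − α_j) = 5·7 = 35 ≡ 2 (mod 11).
Step 5: correct position 1: c_1 = r_1 − e = 10 − 2 ≡ 8 (mod 11). Hence c = [8, 1, 3, 0, 6].
  Check: interpolating c through the α_i gives m(x) = 5 + 7·x (degree < 2) with m(α_i) = c_i for every i, so c is indeed a codeword.


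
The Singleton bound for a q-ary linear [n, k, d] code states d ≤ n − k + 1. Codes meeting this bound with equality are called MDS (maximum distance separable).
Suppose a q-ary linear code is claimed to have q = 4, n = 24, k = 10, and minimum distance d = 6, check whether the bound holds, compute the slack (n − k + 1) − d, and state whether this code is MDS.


Singleton RHS = n − k + 1 = 15, slack = 9, bound satisfied, not MDS.

Singleton bound: d ≤ n − k + 1.
Here n = 24, k = 10, so n − k + 1 = 15.
Given d = 6, check d ≤ 15: YES.
Slack = (n − k + 1) − d = 9.
The code is NOT MDS (slack = 9 > 0).
Description: the claimed parameters are [24, 10, 6]_4; such a code would be non-MDS.


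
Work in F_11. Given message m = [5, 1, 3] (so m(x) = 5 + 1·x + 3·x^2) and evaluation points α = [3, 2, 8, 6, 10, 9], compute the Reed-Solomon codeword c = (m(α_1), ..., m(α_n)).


c = [2, 8, 7, 9, 7, 4]

Message polynomial: m(x) = 5 + 1·x + 3·x^2 (mod 11).
For each evaluation point α_i, compute m(α_i) mod 11:
  α_1 = 3: Horner steps 3 → 10 → 2, so m(3) = 2.
  α_2 = 2: Horner steps 3 → 7 → 8, so m(2) = 8.
  α_3 = 8: Horner steps 3 → 3 → 7, so m(8) = 7.
  α_4 = 6: Horner steps 3 → 8 → 9, so m(6) = 9.
  α_5 = 10: Horner steps 3 → 9 → 7, so m(10) = 7.
  α_6 = 9: Horner steps 3 → 6 → 4, so m(9) = 4.
Codeword c = [2, 8, 7, 9, 7, 4] ∈ F_11^6.


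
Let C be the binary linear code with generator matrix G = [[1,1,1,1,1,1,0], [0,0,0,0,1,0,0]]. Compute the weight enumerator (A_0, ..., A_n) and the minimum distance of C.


Weight distribution: A_0 = 1, A_1 = 1, A_5 = 1, A_6 = 1. Minimum distance d = 1.

Enumerate all 2^2 = 4 messages m ∈ F_2^2.
For each, compute codeword c = mG in F_2^7, then tally its weight.
  m = 00 → c = 0000000, weight = 0.
  m = 10 → c = 1111110, weight = 6.
  m = 01 → c = 0000100, weight = 1.
  m = 11 → c = 1111010, weight = 5.
Tally weights:
  weight 0: 1 codewords.
  weight 1: 1 codewords.
  weight 5: 1 codewords.
  weight 6: 1 codewords.
Minimum distance d = smallest w > 0 with A_w > 0 = 1.
Sanity: Σ A_w = 4 = 2^2 = 4 ✓.


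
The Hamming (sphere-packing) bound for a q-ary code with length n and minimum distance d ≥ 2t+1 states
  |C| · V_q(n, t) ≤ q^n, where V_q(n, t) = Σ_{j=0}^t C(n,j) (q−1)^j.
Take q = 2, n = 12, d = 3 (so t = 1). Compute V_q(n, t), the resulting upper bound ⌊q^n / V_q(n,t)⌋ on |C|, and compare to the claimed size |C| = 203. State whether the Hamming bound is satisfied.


V_q(n, t) = 13, q^n = 4096, Hamming bound = 315, |C| = 203 ≤ bound (satisfied).

Step 1: Compute V_q(n, t) = Σ_{j=0}^1 C(n, j) (q−1)^j.
  j = 0: C(12,0)·(1)^0 = 1·1 = 1.
  j = 1: C(12,1)·(1)^1 = 12·1 = 12.
  V_q(n, t) = 1 + 12 = 13.
Step 2: q^n = 2^12 = 4096.
Step 3: Hamming bound ⌊q^n / V_q(n,t)⌋ = ⌊4096/13⌋ = 315.
Step 4: Compare |C| = 203 to 315: satisfied.
The claimed |C| lies below the Hamming bound.


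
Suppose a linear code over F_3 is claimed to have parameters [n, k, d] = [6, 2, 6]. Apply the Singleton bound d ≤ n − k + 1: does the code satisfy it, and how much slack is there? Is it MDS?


Singleton RHS = n − k + 1 = 5, slack = -1, bound violated (no such code; not MDS).

Singleton bound: d ≤ n − k + 1.
Here n = 6, k = 2, so n − k + 1 = 5.
Given d = 6, check d ≤ 5: NO.
Slack = (n − k + 1) − d = -1.
The slack is negative: d = 6 exceeds n − k + 1 = 5 by 1, so the Singleton bound is violated and no linear [6, 2, 6]_3 code can exist. In particular it is not MDS (MDS requires d = n − k + 1 exactly).
Description: the claimed parameters are [6, 2, 6]_3; such a code would be impossible (violates the Singleton bound).


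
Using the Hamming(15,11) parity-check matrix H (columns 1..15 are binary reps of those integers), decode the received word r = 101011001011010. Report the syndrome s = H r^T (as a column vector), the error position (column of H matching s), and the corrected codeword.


s = (0, 0, 0, 1)^T, error position = 1, corrected codeword c = 001011001011010

Compute s = H r^T mod 2 one row at a time:
  s_1 = 0 + 1 + 0 + 1 + 1 + 0 + 1 + 0 = 4 ≡ 0 (mod 2).
  s_2 = 0 + 1 + 1 + 0 + 1 + 0 + 1 + 0 = 4 ≡ 0 (mod 2).
  s_3 = 0 + 1 + 1 + 0 + 0 + 1 + 1 + 0 = 4 ≡ 0 (mod 2).
  s_4 = 1 + 1 + 1 + 0 + 1 + 1 + 0 + 0 = 5 ≡ 1 (mod 2).
s = (0, 0, 0, 1)^T — this equals column 1 of H (binary 0001), so error is at position 1.
Correct: flip bit 1 of r = 101011001011010 to get c = 001011001011010.


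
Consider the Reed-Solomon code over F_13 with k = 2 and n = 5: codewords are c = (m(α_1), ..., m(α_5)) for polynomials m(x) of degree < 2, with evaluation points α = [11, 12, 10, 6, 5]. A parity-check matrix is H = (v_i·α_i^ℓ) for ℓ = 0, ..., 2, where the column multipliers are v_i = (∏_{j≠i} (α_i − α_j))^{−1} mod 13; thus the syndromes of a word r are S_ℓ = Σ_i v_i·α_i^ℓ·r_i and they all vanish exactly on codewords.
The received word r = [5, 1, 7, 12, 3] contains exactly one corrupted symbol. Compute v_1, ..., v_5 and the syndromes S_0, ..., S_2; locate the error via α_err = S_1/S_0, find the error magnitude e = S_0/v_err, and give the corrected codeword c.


S = (11, 6, 8), error at position 3, error magnitude e = 11, c = [5, 1, 9, 12, 3].

Step 1: column multipliers v_i = (∏_{j≠i}(α_i − α_j))^{−1} mod 13.
  i = 1 (α = 11): (11−12)(11−10)(11−6)(11−5) = (−1)·1·5·6 = −30 ≡ 9, so v_1 = 9^{−1} = 3 (mod 13).
  i = 2 (α = 12): (12−11)(12−10)(12−6)(12−5) = 1·2·6·7 = 84 ≡ 6, so v_2 = 6^{−1} = 11 (mod 13).
  i = 3 (α = 10): (10−11)(10−12)(10−6)(10−5) = (−1)·(−2)·4·5 = 40 ≡ 1, so v_3 = 1^{−1} = 1 (mod 13).
  i = 4 (α = 6): (6−11)(6−12)(6−10)(6−5) = (−5)·(−6)·(−4)·1 = −120 ≡ 10, so v_4 = 10^{−1} = 4 (mod 13).
  i = 5 (α = 5): (5−11)(5−12)(5−10)(5−6) = (−6)·(−7)·(−5)·(−1) = 210 ≡ 2, so v_5 = 2^{−1} = 7 (mod 13).
  v = [3, 11, 1, 4, 7].
Step 2: syndromes of r = [5, 1, 7, 12, 3] (all sums mod 13).
  S_0 = Σ v_i r_i = 3·5 + 11·1 + 1·7 + 4·12 + 7·3 = 102 ≡ 11.
  S_1 = Σ v_i α_i r_i = 3·11·5 + 11·12·1 + 1·10·7 + 4·6·12 + 7·5·3 = 760 ≡ 6.
  α_i^2 mod 13 = [4, 1, 9, 10, 12].
  S_2 = Σ v_i α_i^2 r_i = 3·4·5 + 11·1·1 + 1·9·7 + 4·10·12 + 7·12·3 = 866 ≡ 8.
  S = (11, 6, 8) ≠ 0, so r is not a codeword (an error is present).
Step 3: locate the error. For a single error e at position i, S_ℓ = v_i·e·α_i^ℓ, so α_err = S_1/S_0.
  S_0^{−1} = 11^{−1} = 6 (mod 13), so α_err = 6·6 = 36 ≡ 10 = α_3. Error position i = 3.
  Consistency check: S_2/S_1 = 8·11 = 88 ≡ 10 = α_err ✓ (single-error assumption holds).
Step 4: error magnitude e = S_0/v_3 = S_0·∏_{j≠3}(α_3 − α_j) = 11·1 = 11 ≡ 11 (mod 13).
Step 5: correct position 3: c_3 = r_3 − e = 7 − 11 ≡ 9 (mod 13). Hence c = [5, 1, 9, 12, 3].
  Check: interpolating c through the α_i gives m(x) = 10 + 9·x (degree < 2) with m(α_i) = c_i for every i, so c is indeed a codeword.


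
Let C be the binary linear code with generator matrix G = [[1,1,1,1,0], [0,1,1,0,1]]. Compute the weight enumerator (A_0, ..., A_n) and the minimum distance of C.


Weight distribution: A_0 = 1, A_3 = 2, A_4 = 1. Minimum distance d = 3.

Enumerate all 2^2 = 4 messages m ∈ F_2^2.
For each, compute codeword c = mG in F_2^5, then tally its weight.
  m = 00 → c = 00000, weight = 0.
  m = 10 → c = 11110, weight = 4.
  m = 01 → c = 01101, weight = 3.
  m = 11 → c = 10011, weight = 3.
Tally weights:
  weight 0: 1 codewords.
  weight 3: 2 codewords.
  weight 4: 1 codewords.
Minimum distance d = smallest w > 0 with A_w > 0 = 3.
Sanity: Σ A_w = 4 = 2^2 = 4 ✓.


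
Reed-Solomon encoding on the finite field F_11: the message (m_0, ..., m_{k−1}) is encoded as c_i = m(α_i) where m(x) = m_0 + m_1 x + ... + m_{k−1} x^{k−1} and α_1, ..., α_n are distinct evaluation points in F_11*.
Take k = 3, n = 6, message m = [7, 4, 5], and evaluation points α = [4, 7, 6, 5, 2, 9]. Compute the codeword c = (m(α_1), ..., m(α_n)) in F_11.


c = [4, 5, 2, 9, 2, 8]

Message polynomial: m(x) = 7 + 4·x + 5·x^2 (mod 11).
For each evaluation point α_i, compute m(α_i) mod 11:
  α_1 = 4: Horner steps 5 → 2 → 4, so m(4) = 4.
  α_2 = 7: Horner steps 5 → 6 → 5, so m(7) = 5.
  α_3 = 6: Horner steps 5 → 1 → 2, so m(6) = 2.
  α_4 = 5: Horner steps 5 → 7 → 9, so m(5) = 9.
  α_5 = 2: Horner steps 5 → 3 → 2, so m(2) = 2.
  α_6 = 9: Horner steps 5 → 5 → 8, so m(9) = 8.
Codeword c = [4, 5, 2, 9, 2, 8] ∈ F_11^6.


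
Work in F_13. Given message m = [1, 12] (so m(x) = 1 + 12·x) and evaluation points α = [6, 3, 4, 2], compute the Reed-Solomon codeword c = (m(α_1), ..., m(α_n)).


c = [8, 11, 10, 12]

Message polynomial: m(x) = 1 + 12·x (mod 13).
For each evaluation point α_i, compute m(α_i) mod 13:
  α_1 = 6: Horner steps 12 → 8, so m(6) = 8.
  α_2 = 3: Horner steps 12 → 11, so m(3) = 11.
  α_3 = 4: Horner steps 12 → 10, so m(4) = 10.
  α_4 = 2: Horner steps 12 → 12, so m(2) = 12.
Codeword c = [8, 11, 10, 12] ∈ F_13^4.


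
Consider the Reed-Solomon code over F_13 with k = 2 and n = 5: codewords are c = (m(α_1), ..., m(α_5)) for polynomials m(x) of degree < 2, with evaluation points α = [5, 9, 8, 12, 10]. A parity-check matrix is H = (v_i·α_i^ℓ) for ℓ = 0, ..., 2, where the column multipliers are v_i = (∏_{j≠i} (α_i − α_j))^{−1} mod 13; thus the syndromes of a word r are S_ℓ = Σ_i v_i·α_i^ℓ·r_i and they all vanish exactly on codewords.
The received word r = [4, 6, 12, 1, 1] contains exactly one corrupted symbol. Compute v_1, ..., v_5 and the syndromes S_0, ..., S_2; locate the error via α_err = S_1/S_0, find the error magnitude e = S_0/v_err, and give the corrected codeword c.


S = (11, 6, 8), error at position 5, error magnitude e = 1, c = [4, 6, 12, 1, 0].

Step 1: column multipliers v_i = (∏_{j≠i}(α_i − α_j))^{−1} mod 13.
  i = 1 (α = 5): (5−9)(5−8)(5−12)(5−10) = (−4)·(−3)·(−7)·(−5) = 420 ≡ 4, so v_1 = 4^{−1} = 10 (mod 13).
  i = 2 (α = 9): (9−5)(9−8)(9−12)(9−10) = 4·1·(−3)·(−1) = 12 ≡ 12, so v_2 = 12^{−1} = 12 (mod 13).
  i = 3 (α = 8): (8−5)(8−9)(8−12)(8−10) = 3·(−1)·(−4)·(−2) = −24 ≡ 2, so v_3 = 2^{−1} = 7 (mod 13).
  i = 4 (α = 12): (12−5)(12−9)(12−8)(12−10) = 7·3·4·2 = 168 ≡ 12, so v_4 = 12^{−1} = 12 (mod 13).
  i = 5 (α = 10): (10−5)(10−9)(10−8)(10−12) = 5·1·2·(−2) = −20 ≡ 6, so v_5 = 6^{−1} = 11 (mod 13).
  v = [10, 12, 7, 12, 11].
Step 2: syndromes of r = [4, 6, 12, 1, 1] (all sums mod 13).
  S_0 = Σ v_i r_i = 10·4 + 12·6 + 7·12 + 12·1 + 11·1 = 219 ≡ 11.
  S_1 = Σ v_i α_i r_i = 10·5·4 + 12·9·6 + 7·8·12 + 12·12·1 + 11·10·1 = 1774 ≡ 6.
  α_i^2 mod 13 = [12, 3, 12, 1, 9].
  S_2 = Σ v_i α_i^2 r_i = 10·12·4 + 12·3·6 + 7·12·12 + 12·1·1 + 11·9·1 = 1815 ≡ 8.
  S = (11, 6, 8) ≠ 0, so r is not a codeword (an error is present).
Step 3: locate the error. For a single error e at position i, S_ℓ = v_i·e·α_i^ℓ, so α_err = S_1/S_0.
  S_0^{−1} = 11^{−1} = 6 (mod 13), so α_err = 6·6 = 36 ≡ 10 = α_5. Error position i = 5.
  Consistency check: S_2/S_1 = 8·11 = 88 ≡ 10 = α_err ✓ (single-error assumption holds).
Step 4: error magnitude e = S_0/v_5 = S_0·∏_{j≠5}(α_5 − α_j) = 11·6 = 66 ≡ 1 (mod 13).
Step 5: correct position 5: c_5 = r_5 − e = 1 − 1 ≡ 0 (mod 13). Hence c = [4, 6, 12, 1, 0].
  Check: interpolating c through the α_i gives m(x) = 8 + 7·x (degree < 2) with m(α_i) = c_i for every i, so c is indeed a codeword.


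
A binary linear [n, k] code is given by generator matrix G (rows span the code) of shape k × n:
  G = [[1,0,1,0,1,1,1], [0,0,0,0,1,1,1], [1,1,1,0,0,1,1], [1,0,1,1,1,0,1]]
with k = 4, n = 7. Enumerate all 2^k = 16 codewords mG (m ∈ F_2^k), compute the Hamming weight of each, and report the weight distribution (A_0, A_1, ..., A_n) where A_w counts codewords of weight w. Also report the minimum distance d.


Weight distribution: A_0 = 1, A_2 = 3, A_3 = 4, A_4 = 3, A_5 = 4, A_6 = 1. Minimum distance d = 2.

Enumerate all 2^4 = 16 messages m ∈ F_2^4.
For each, compute codeword c = mG in F_2^7, then tally its weight.
  m = 0000 → c = 0000000, weight = 0.
  m = 1000 → c = 1010111, weight = 5.
  m = 0100 → c = 0000111, weight = 3.
  m = 1100 → c = 1010000, weight = 2.
  m = 0010 → c = 1110011, weight = 5.
  m = 1010 → c = 0100100, weight = 2.
  m = 0110 → c = 1110100, weight = 4.
  m = 1110 → c = 0100011, weight = 3.
  m = 0001 → c = 1011101, weight = 5.
  m = 1001 → c = 0001010, weight = 2.
  m = 0101 → c = 1011010, weight = 4.
  m = 1101 → c = 0001101, weight = 3.
  m = 0011 → c = 0101110, weight = 4.
  m = 1011 → c = 1111001, weight = 5.
  m = 0111 → c = 0101001, weight = 3.
  m = 1111 → c = 1111110, weight = 6.
Tally weights:
  weight 0: 1 codewords.
  weight 2: 3 codewords.
  weight 3: 4 codewords.
  weight 4: 3 codewords.
  weight 5: 4 codewords.
  weight 6: 1 codewords.
Minimum distance d = smallest w > 0 with A_w > 0 = 2.
Sanity: Σ A_w = 16 = 2^4 = 16 ✓.
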